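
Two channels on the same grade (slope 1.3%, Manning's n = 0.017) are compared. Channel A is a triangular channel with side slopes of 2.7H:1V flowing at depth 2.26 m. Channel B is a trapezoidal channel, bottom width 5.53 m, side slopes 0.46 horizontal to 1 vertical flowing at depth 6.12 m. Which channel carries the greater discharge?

channel B

Channel A: For a triangular section with side slope z = 2.7: A = zy² = 2.7×2.26² = 13.79 m²; P = 2y√(1+z²) = 2×2.26×2.879 = 13.01 m. Hydraulic radius R = A/P = 13.79/13.01 = 1.06 m. Q_A = (1/0.017)·13.79·1.06^(2/3)·√0.013 = 96.13 m³/s.
Channel B: With bottom width b = 5.53 m and side slope z = 0.46: A = (b + zy)y = (5.53 + 0.46×6.12)×6.12 = 51.07 m²; P = b + 2y√(1+z²) = 5.53 + 2×6.12×1.101 = 19 m. Hydraulic radius R = A/P = 51.07/19 = 2.688 m. Q_B = (1/0.017)·51.07·2.688^(2/3)·√0.013 = 662.2 m³/s.
Q_A = 96.13 m³/s vs Q_B = 662.2 m³/s, so channel B carries more.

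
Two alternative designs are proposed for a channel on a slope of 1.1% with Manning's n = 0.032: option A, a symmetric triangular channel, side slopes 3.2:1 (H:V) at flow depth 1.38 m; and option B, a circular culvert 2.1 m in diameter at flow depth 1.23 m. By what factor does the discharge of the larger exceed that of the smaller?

Channel A: For a triangular section with side slope z = 3.2: A = zy² = 3.2×1.38² = 6.094 m²; P = 2y√(1+z²) = 2×1.38×3.353 = 9.253 m. Hydraulic radius R = A/P = 6.094/9.253 = 0.6586 m. Q_A = (1/0.032)·6.094·0.6586^(2/3)·√0.011 = 15.12 m³/s.
Channel B: For a circular section of diameter D = 2.1 m at depth y = 1.23 m, the central angle is θ = 2 arccos(1 − 2y/D) = 3.486 rad. Then A = (D²/8)(θ − sin θ) = 2.108 m² and P = Dθ/2 = 3.66 m. Hydraulic radius R = A/P = 2.108/3.66 = 0.5759 m. Q_B = (1/0.032)·2.108·0.5759^(2/3)·√0.011 = 4.782 m³/s.
The larger discharge is 15.12 m³/s and the smaller is 4.782 m³/s; the ratio is 3.16.

3.16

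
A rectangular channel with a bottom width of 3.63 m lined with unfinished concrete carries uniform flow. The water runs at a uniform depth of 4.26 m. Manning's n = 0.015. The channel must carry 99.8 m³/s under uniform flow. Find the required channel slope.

Flow area A = b·y = 3.63 × 4.26 = 15.46 m². Wetted perimeter P = b + 2y = 3.63 + 2×4.26 = 12.15 m.
Hydraulic radius R = A/P = 15.46/12.15 = 1.273 m.
From Manning's equation, S = [nQ / (1 A R^(2/3))]² = [0.015 × 99.8 / (1 × 15.46 × 1.273^(2/3))]² = 0.00679.

S = 0.00679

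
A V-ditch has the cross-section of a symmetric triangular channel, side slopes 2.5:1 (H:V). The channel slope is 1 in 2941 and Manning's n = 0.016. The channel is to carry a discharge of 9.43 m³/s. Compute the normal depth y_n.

Manning's equation rearranged: A R^(2/3) = nQ / (1·√S) = 0.016 × 9.43 / (√0.00034) = 8.182.
Try y = 2.29 m: A R^(2/3) = 13.66 — high.
Try y = 1.89 m: A R^(2/3) = 8.185 — matches.

y_n = 1.89 m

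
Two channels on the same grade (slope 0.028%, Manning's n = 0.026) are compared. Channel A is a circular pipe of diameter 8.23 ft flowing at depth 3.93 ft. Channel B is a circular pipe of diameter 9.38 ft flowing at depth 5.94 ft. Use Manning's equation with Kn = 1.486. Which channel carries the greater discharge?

channel B

Channel A: For a circular section of diameter D = 8.23 ft at depth y = 3.93 ft, the central angle is θ = 2 arccos(1 − 2y/D) = 3.052 rad. Then A = (D²/8)(θ − sin θ) = 25.08 ft² and P = Dθ/2 = 12.56 ft. Hydraulic radius R = A/P = 25.08/12.56 = 1.997 ft. Q_A = (1.486/0.026)·25.08·1.997^(2/3)·√0.00028 = 38.03 ft³/s.
Channel B: For a circular section of diameter D = 9.38 ft at depth y = 5.94 ft, the central angle is θ = 2 arccos(1 − 2y/D) = 3.681 rad. Then A = (D²/8)(θ − sin θ) = 46.14 ft² and P = Dθ/2 = 17.26 ft. Hydraulic radius R = A/P = 46.14/17.26 = 2.672 ft. Q_B = (1.486/0.026)·46.14·2.672^(2/3)·√0.00028 = 84.97 ft³/s.
Q_A = 38.03 ft³/s vs Q_B = 84.97 ft³/s, so channel B carries more.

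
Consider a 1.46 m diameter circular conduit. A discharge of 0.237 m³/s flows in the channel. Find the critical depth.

At critical depth, Q² T / (g A³) = 1, i.e. A³/T = Q²/g = 0.237²/9.81 = 0.005726.
Trying y = 0.302 m: A³/T = 0.01323 — too large.
Trying y = 0.174 m: A³/T = 0.001511 — too small.
Trying y = 0.244 m: A³/T = 0.00573 — ≈ 0.005726.

y_c = 0.244 m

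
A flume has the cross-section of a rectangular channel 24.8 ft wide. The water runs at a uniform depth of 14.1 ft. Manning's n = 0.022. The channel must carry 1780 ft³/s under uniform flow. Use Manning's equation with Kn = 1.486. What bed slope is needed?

Flow area A = b·y = 24.8 × 14.1 = 349.7 ft². Wetted perimeter P = b + 2y = 24.8 + 2×14.1 = 53 ft.
Hydraulic radius R = A/P = 349.7/53 = 6.598 ft.
From Manning's equation, S = [nQ / (1.486 A R^(2/3))]² = [0.022 × 1780 / (1.486 × 349.7 × 6.598^(2/3))]² = 0.000459.

S = 0.000459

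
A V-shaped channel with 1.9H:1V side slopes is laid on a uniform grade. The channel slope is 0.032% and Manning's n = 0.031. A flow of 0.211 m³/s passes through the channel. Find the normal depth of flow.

Manning's equation rearranged: A R^(2/3) = nQ / (1·√S) = 0.031 × 0.211 / (√0.00032) = 0.3657.
Try y = 0.573 m: A R^(2/3) = 0.2499 — short.
Try y = 0.718 m: A R^(2/3) = 0.456 — over.
Try y = 0.661 m: A R^(2/3) = 0.3658 — ≈ 0.3657.

y_n = 0.661 m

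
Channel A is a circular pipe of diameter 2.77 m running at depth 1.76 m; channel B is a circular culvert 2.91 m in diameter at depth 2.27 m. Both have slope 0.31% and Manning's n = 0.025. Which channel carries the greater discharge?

channel B

Channel A: For a circular section of diameter D = 2.77 m at depth y = 1.76 m, the central angle is θ = 2 arccos(1 − 2y/D) = 3.69 rad. Then A = (D²/8)(θ − sin θ) = 4.039 m² and P = Dθ/2 = 5.111 m. Hydraulic radius R = A/P = 4.039/5.111 = 0.7903 m. Q_A = (1/0.025)·4.039·0.7903^(2/3)·√0.0031 = 7.689 m³/s.
Channel B: For a circular section of diameter D = 2.91 m at depth y = 2.27 m, the central angle is θ = 2 arccos(1 − 2y/D) = 4.331 rad. Then A = (D²/8)(θ − sin θ) = 5.566 m² and P = Dθ/2 = 6.301 m. Hydraulic radius R = A/P = 5.566/6.301 = 0.8834 m. Q_B = (1/0.025)·5.566·0.8834^(2/3)·√0.0031 = 11.41 m³/s.
Q_A = 7.689 m³/s vs Q_B = 11.41 m³/s, so channel B carries more.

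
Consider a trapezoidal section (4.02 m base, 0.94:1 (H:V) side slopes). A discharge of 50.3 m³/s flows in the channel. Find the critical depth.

At critical depth, Q² T / (g A³) = 1, i.e. A³/T = Q²/g = 50.3²/9.81 = 257.9.
At y = 1.75 m: A³/T = 133.3 — short.
At y = 2.31 m: A³/T = 349.8 — over.
At y = 2.12 m: A³/T = 258.7 — ≈ 257.9.

y_c = 2.12 m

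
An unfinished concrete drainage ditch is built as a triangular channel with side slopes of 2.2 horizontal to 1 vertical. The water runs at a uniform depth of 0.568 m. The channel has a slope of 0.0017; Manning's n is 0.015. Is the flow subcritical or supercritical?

For a triangular section with side slope z = 2.2: A = zy² = 2.2×0.568² = 0.7098 m²; P = 2y√(1+z²) = 2×0.568×2.417 = 2.745 m.
Hydraulic radius R = A/P = 0.7098/2.745 = 0.2585 m.
V = (1/n) R^(2/3) √S = (1/0.015) × 0.2585^(2/3) × √0.0017 = 1.116 m/s. Hydraulic depth D_h = A/T = 0.7098/2.499 = 0.284 m.
Froude number Fr = V/√(g·D_h) = 1.116/√(9.81×0.284) = 0.668, which is less than 1, so the flow is subcritical.

subcritical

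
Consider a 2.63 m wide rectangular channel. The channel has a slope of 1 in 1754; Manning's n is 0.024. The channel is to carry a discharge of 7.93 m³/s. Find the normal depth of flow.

Manning's equation rearranged: A R^(2/3) = nQ / (1·√S) = 0.024 × 7.93 / (√0.0005701) = 7.971.
At y = 2.59 m: A R^(2/3) = 6.218 — short.
At y = 3.49 m: A R^(2/3) = 8.902 — over.
At y = 3.18 m: A R^(2/3) = 7.97 — close enough.

y_n = 3.18 m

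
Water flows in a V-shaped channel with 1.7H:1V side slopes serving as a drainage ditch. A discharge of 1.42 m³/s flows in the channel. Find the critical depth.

At critical depth, Q² T / (g A³) = 1, i.e. A³/T = Q²/g = 1.42²/9.81 = 0.2055.
At y = 0.483 m: A³/T = 0.03798 — short.
At y = 0.858 m: A³/T = 0.6719 — over.
At y = 0.677 m: A³/T = 0.2055 — matches.

y_c = 0.677 m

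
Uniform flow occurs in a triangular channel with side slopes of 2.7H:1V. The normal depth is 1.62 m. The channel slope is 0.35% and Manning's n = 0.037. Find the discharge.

Q = 9.43 m³/s

For a triangular section with side slope z = 2.7: A = zy² = 2.7×1.62² = 7.086 m²; P = 2y√(1+z²) = 2×1.62×2.879 = 9.329 m.
Hydraulic radius R = A/P = 7.086/9.329 = 0.7596 m.
Manning's equation: Q = (1/n) A R^(2/3) S^(1/2) = (1/0.037) × 7.086 × 0.7596^(2/3) × 0.0035^(1/2) = 9.43 m³/s.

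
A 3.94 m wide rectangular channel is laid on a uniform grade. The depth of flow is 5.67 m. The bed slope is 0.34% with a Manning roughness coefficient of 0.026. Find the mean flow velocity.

V = 2.89 m/s

Flow area A = b·y = 3.94 × 5.67 = 22.34 m². Wetted perimeter P = b + 2y = 3.94 + 2×5.67 = 15.28 m.
Hydraulic radius R = A/P = 22.34/15.28 = 1.462 m.
From Manning's equation, V = (1/n) R^(2/3) S^(1/2) = (1/0.026) × 1.462^(2/3) × 0.0034^(1/2) = 2.89 m/s.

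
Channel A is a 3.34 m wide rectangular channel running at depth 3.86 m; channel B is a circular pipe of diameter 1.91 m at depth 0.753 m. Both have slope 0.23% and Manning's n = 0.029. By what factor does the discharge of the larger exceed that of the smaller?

24.9

Channel A: Flow area A = b·y = 3.34 × 3.86 = 12.89 m². Wetted perimeter P = b + 2y = 3.34 + 2×3.86 = 11.06 m. Hydraulic radius R = A/P = 12.89/11.06 = 1.166 m. Q_A = (1/0.029)·12.89·1.166^(2/3)·√0.0023 = 23.61 m³/s.
Channel B: For a circular section of diameter D = 1.91 m at depth y = 0.753 m, the central angle is θ = 2 arccos(1 − 2y/D) = 2.715 rad. Then A = (D²/8)(θ − sin θ) = 1.05 m² and P = Dθ/2 = 2.593 m. Hydraulic radius R = A/P = 1.05/2.593 = 0.4048 m. Q_B = (1/0.029)·1.05·0.4048^(2/3)·√0.0023 = 0.9499 m³/s.
The larger discharge is 23.61 m³/s and the smaller is 0.9499 m³/s; the ratio is 24.9.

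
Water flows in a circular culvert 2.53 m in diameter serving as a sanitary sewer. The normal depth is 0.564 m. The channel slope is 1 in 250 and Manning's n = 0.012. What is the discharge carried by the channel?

Q = 2.13 m³/s

For a circular section of diameter D = 2.53 m at depth y = 0.564 m, the central angle is θ = 2 arccos(1 − 2y/D) = 1.967 rad. Then A = (D²/8)(θ − sin θ) = 0.8356 m² and P = Dθ/2 = 2.488 m.
Hydraulic radius R = A/P = 0.8356/2.488 = 0.3358 m.
Manning's equation: Q = (1/n) A R^(2/3) S^(1/2) = (1/0.012) × 0.8356 × 0.3358^(2/3) × 0.004^(1/2) = 2.13 m³/s.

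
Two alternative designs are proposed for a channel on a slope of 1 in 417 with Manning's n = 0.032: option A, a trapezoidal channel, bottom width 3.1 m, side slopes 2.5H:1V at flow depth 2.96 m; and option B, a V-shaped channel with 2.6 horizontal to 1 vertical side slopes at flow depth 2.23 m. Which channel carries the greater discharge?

Channel A: With bottom width b = 3.1 m and side slope z = 2.5: A = (b + zy)y = (3.1 + 2.5×2.96)×2.96 = 31.08 m²; P = b + 2y√(1+z²) = 3.1 + 2×2.96×2.693 = 19.04 m. Hydraulic radius R = A/P = 31.08/19.04 = 1.632 m. Q_A = (1/0.032)·31.08·1.632^(2/3)·√0.002398 = 65.94 m³/s.
Channel B: For a triangular section with side slope z = 2.6: A = zy² = 2.6×2.23² = 12.93 m²; P = 2y√(1+z²) = 2×2.23×2.786 = 12.42 m. Hydraulic radius R = A/P = 12.93/12.42 = 1.041 m. Q_B = (1/0.032)·12.93·1.041^(2/3)·√0.002398 = 20.32 m³/s.
Q_A = 65.94 m³/s vs Q_B = 20.32 m³/s, so channel A carries more.

channel A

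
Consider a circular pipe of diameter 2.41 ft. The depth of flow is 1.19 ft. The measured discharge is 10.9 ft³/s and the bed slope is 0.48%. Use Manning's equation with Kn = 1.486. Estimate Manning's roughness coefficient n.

n = 0.015

For a circular section of diameter D = 2.41 ft at depth y = 1.19 ft, the central angle is θ = 2 arccos(1 − 2y/D) = 3.117 rad. Then A = (D²/8)(θ − sin θ) = 2.245 ft² and P = Dθ/2 = 3.756 ft.
Hydraulic radius R = A/P = 2.245/3.756 = 0.5977 ft.
Rearranging Manning's equation: n = (1.486/Q) A R^(2/3) S^(1/2) = (1.486/10.9) × 2.245 × 0.5977^(2/3) × √0.0048 = 0.015.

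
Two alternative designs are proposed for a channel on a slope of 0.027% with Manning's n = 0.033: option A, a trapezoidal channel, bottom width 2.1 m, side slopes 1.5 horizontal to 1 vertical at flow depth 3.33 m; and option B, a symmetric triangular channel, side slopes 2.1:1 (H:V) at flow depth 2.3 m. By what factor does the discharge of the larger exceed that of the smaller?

2.93

Channel A: With bottom width b = 2.1 m and side slope z = 1.5: A = (b + zy)y = (2.1 + 1.5×3.33)×3.33 = 23.63 m²; P = b + 2y√(1+z²) = 2.1 + 2×3.33×1.803 = 14.11 m. Hydraulic radius R = A/P = 23.63/14.11 = 1.675 m. Q_A = (1/0.033)·23.63·1.675^(2/3)·√0.00027 = 16.59 m³/s.
Channel B: For a triangular section with side slope z = 2.1: A = zy² = 2.1×2.3² = 11.11 m²; P = 2y√(1+z²) = 2×2.3×2.326 = 10.7 m. Hydraulic radius R = A/P = 11.11/10.7 = 1.038 m. Q_B = (1/0.033)·11.11·1.038^(2/3)·√0.00027 = 5.672 m³/s.
The larger discharge is 16.59 m³/s and the smaller is 5.672 m³/s; the ratio is 2.93.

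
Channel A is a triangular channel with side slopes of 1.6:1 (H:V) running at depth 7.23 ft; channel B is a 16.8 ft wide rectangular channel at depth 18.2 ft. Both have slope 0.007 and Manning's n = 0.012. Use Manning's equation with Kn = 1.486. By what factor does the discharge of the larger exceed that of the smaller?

5.56

Channel A: For a triangular section with side slope z = 1.6: A = zy² = 1.6×7.23² = 83.64 ft²; P = 2y√(1+z²) = 2×7.23×1.887 = 27.28 ft. Hydraulic radius R = A/P = 83.64/27.28 = 3.066 ft. Q_A = (1.486/0.012)·83.64·3.066^(2/3)·√0.007 = 1829 ft³/s.
Channel B: Flow area A = b·y = 16.8 × 18.2 = 305.8 ft². Wetted perimeter P = b + 2y = 16.8 + 2×18.2 = 53.2 ft. Hydraulic radius R = A/P = 305.8/53.2 = 5.747 ft. Q_B = (1.486/0.012)·305.8·5.747^(2/3)·√0.007 = 10160 ft³/s.
The larger discharge is 10160 ft³/s and the smaller is 1829 ft³/s; the ratio is 5.56.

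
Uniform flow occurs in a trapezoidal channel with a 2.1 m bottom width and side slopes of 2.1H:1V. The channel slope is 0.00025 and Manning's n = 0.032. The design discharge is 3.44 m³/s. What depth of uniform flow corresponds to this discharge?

y_n = 1.48 m

Manning's equation rearranged: A R^(2/3) = nQ / (1·√S) = 0.032 × 3.44 / (√0.00025) = 6.962.
Trying y = 1.09 m: A R^(2/3) = 3.653 — low.
Trying y = 1.48 m: A R^(2/3) = 6.959 — matches.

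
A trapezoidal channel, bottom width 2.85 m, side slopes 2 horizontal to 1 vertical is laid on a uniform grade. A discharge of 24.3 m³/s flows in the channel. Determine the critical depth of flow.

At critical depth, Q² T / (g A³) = 1, i.e. A³/T = Q²/g = 24.3²/9.81 = 60.19.
At y = 1.27 m: A³/T = 40.45 — too small.
At y = 1.75 m: A³/T = 139.3 — too large.
At y = 1.41 m: A³/T = 60.19 — matches.

y_c = 1.41 m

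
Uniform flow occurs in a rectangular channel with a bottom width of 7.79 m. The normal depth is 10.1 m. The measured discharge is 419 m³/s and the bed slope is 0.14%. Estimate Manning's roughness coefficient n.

Flow area A = b·y = 7.79 × 10.1 = 78.68 m². Wetted perimeter P = b + 2y = 7.79 + 2×10.1 = 27.99 m.
Hydraulic radius R = A/P = 78.68/27.99 = 2.811 m.
Rearranging Manning's equation: n = (1/Q) A R^(2/3) S^(1/2) = (1/419) × 78.68 × 2.811^(2/3) × √0.0014 = 0.014.

n = 0.014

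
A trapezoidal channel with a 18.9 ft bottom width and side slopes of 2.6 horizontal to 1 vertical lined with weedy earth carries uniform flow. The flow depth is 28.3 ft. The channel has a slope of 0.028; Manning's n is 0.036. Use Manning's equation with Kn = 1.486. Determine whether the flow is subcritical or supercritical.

With bottom width b = 18.9 ft and side slope z = 2.6: A = (b + zy)y = (18.9 + 2.6×28.3)×28.3 = 2617 ft²; P = b + 2y√(1+z²) = 18.9 + 2×28.3×2.786 = 176.6 ft.
Hydraulic radius R = A/P = 2617/176.6 = 14.82 ft.
V = (1.486/n) R^(2/3) √S = (1.486/0.036) × 14.82^(2/3) × √0.028 = 41.68 ft/s. Hydraulic depth D_h = A/T = 2617/166.1 = 15.76 ft.
Froude number Fr = V/√(g·D_h) = 41.68/√(32.2×15.76) = 1.85, which is greater than 1, so the flow is supercritical.

supercritical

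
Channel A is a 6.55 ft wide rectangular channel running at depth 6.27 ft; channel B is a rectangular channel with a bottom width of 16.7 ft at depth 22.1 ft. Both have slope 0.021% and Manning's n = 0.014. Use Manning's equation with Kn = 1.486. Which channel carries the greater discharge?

channel B

Channel A: Flow area A = b·y = 6.55 × 6.27 = 41.07 ft². Wetted perimeter P = b + 2y = 6.55 + 2×6.27 = 19.09 ft. Hydraulic radius R = A/P = 41.07/19.09 = 2.151 ft. Q_A = (1.486/0.014)·41.07·2.151^(2/3)·√0.00021 = 105.3 ft³/s.
Channel B: Flow area A = b·y = 16.7 × 22.1 = 369.1 ft². Wetted perimeter P = b + 2y = 16.7 + 2×22.1 = 60.9 ft. Hydraulic radius R = A/P = 369.1/60.9 = 6.06 ft. Q_B = (1.486/0.014)·369.1·6.06^(2/3)·√0.00021 = 1887 ft³/s.
Q_A = 105.3 ft³/s vs Q_B = 1887 ft³/s, so channel B carries more.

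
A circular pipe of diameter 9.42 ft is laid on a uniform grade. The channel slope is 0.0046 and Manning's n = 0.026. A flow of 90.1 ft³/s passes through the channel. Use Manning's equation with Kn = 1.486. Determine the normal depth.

y_n = 2.77 ft

Manning's equation rearranged: A R^(2/3) = nQ / (1.486·√S) = 0.026 × 90.1 / (1.486 × √0.0046) = 23.24.
Try y = 2.17 ft: A R^(2/3) = 14.36 — low.
Try y = 3.37 ft: A R^(2/3) = 33.8 — high.
Try y = 2.77 ft: A R^(2/3) = 23.24 — matches.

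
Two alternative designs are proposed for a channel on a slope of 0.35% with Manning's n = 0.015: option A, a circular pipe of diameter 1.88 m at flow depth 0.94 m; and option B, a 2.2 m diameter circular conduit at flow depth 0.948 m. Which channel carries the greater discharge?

Channel A: For a circular section of diameter D = 1.88 m at depth y = 0.94 m, the central angle is θ = 2 arccos(1 − 2y/D) = 3.142 rad. Then A = (D²/8)(θ − sin θ) = 1.388 m² and P = Dθ/2 = 2.953 m. Hydraulic radius R = A/P = 1.388/2.953 = 0.47 m. Q_A = (1/0.015)·1.388·0.47^(2/3)·√0.0035 = 3.309 m³/s.
Channel B: For a circular section of diameter D = 2.2 m at depth y = 0.948 m, the central angle is θ = 2 arccos(1 − 2y/D) = 2.864 rad. Then A = (D²/8)(θ − sin θ) = 1.567 m² and P = Dθ/2 = 3.151 m. Hydraulic radius R = A/P = 1.567/3.151 = 0.4974 m. Q_B = (1/0.015)·1.567·0.4974^(2/3)·√0.0035 = 3.881 m³/s.
Q_A = 3.309 m³/s vs Q_B = 3.881 m³/s, so channel B carries more.

channel B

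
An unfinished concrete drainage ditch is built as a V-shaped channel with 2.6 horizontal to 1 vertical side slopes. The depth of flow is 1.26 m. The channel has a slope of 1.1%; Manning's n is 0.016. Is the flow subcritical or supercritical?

supercritical

For a triangular section with side slope z = 2.6: A = zy² = 2.6×1.26² = 4.128 m²; P = 2y√(1+z²) = 2×1.26×2.786 = 7.02 m.
Hydraulic radius R = A/P = 4.128/7.02 = 0.588 m.
V = (1/n) R^(2/3) √S = (1/0.016) × 0.588^(2/3) × √0.011 = 4.601 m/s. Hydraulic depth D_h = A/T = 4.128/6.552 = 0.63 m.
Froude number Fr = V/√(g·D_h) = 4.601/√(9.81×0.63) = 1.85, which is greater than 1, so the flow is supercritical.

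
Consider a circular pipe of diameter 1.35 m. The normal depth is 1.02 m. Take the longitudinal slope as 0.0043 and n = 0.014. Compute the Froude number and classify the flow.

subcritical

For a circular section of diameter D = 1.35 m at depth y = 1.02 m, the central angle is θ = 2 arccos(1 − 2y/D) = 4.215 rad. Then A = (D²/8)(θ − sin θ) = 1.16 m² and P = Dθ/2 = 2.845 m.
Hydraulic radius R = A/P = 1.16/2.845 = 0.4079 m.
V = (1/n) R^(2/3) √S = (1/0.014) × 0.4079^(2/3) × √0.0043 = 2.576 m/s. Hydraulic depth D_h = A/T = 1.16/1.16 = 0.9999 m.
Froude number Fr = V/√(g·D_h) = 2.576/√(9.81×0.9999) = 0.822, which is less than 1, so the flow is subcritical.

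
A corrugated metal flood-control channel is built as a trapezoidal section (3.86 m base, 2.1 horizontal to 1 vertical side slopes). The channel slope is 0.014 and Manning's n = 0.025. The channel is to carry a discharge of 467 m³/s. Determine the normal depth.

y_n = 4.33 m

Manning's equation rearranged: A R^(2/3) = nQ / (1·√S) = 0.025 × 467 / (√0.014) = 98.67.
Try y = 3.07 m: A R^(2/3) = 45.85 — short.
Try y = 5.37 m: A R^(2/3) = 162.2 — over.
Try y = 4.33 m: A R^(2/3) = 98.76 — ≈ 98.67.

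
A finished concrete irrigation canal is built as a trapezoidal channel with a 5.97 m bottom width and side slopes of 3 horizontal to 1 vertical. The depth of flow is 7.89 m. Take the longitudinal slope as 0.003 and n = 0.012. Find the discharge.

Q = 2770 m³/s

With bottom width b = 5.97 m and side slope z = 3: A = (b + zy)y = (5.97 + 3×7.89)×7.89 = 233.9 m²; P = b + 2y√(1+z²) = 5.97 + 2×7.89×3.162 = 55.87 m.
Hydraulic radius R = A/P = 233.9/55.87 = 4.186 m.
Manning's equation: Q = (1/n) A R^(2/3) S^(1/2) = (1/0.012) × 233.9 × 4.186^(2/3) × 0.003^(1/2) = 2770 m³/s.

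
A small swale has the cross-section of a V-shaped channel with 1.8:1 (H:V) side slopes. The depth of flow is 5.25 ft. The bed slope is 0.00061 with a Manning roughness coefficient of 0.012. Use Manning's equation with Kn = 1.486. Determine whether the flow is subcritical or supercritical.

subcritical

For a triangular section with side slope z = 1.8: A = zy² = 1.8×5.25² = 49.61 ft²; P = 2y√(1+z²) = 2×5.25×2.059 = 21.62 ft.
Hydraulic radius R = A/P = 49.61/21.62 = 2.295 ft.
V = (1.486/n) R^(2/3) √S = (1.486/0.012) × 2.295^(2/3) × √0.00061 = 5.321 ft/s. Hydraulic depth D_h = A/T = 49.61/18.9 = 2.625 ft.
Froude number Fr = V/√(g·D_h) = 5.321/√(32.2×2.625) = 0.579, which is less than 1, so the flow is subcritical.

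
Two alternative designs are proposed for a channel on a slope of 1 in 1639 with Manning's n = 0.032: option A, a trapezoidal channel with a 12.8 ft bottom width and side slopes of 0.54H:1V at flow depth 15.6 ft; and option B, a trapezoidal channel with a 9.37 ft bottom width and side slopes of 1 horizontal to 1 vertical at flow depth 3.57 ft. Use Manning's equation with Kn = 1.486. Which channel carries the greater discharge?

channel A

Channel A: With bottom width b = 12.8 ft and side slope z = 0.54: A = (b + zy)y = (12.8 + 0.54×15.6)×15.6 = 331.1 ft²; P = b + 2y√(1+z²) = 12.8 + 2×15.6×1.136 = 48.26 ft. Hydraulic radius R = A/P = 331.1/48.26 = 6.861 ft. Q_A = (1.486/0.032)·331.1·6.861^(2/3)·√0.0006101 = 1371 ft³/s.
Channel B: With bottom width b = 9.37 ft and side slope z = 1: A = (b + zy)y = (9.37 + 1×3.57)×3.57 = 46.2 ft²; P = b + 2y√(1+z²) = 9.37 + 2×3.57×1.414 = 19.47 ft. Hydraulic radius R = A/P = 46.2/19.47 = 2.373 ft. Q_B = (1.486/0.032)·46.2·2.373^(2/3)·√0.0006101 = 94.27 ft³/s.
Q_A = 1371 ft³/s vs Q_B = 94.27 ft³/s, so channel A carries more.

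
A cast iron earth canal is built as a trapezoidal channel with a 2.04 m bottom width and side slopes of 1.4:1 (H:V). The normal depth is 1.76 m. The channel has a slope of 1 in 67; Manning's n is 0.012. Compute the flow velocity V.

With bottom width b = 2.04 m and side slope z = 1.4: A = (b + zy)y = (2.04 + 1.4×1.76)×1.76 = 7.927 m²; P = b + 2y√(1+z²) = 2.04 + 2×1.76×1.72 = 8.096 m.
Hydraulic radius R = A/P = 7.927/8.096 = 0.9791 m.
From Manning's equation, V = (1/n) R^(2/3) S^(1/2) = (1/0.012) × 0.9791^(2/3) × 0.01493^(1/2) = 10 m/s.

V = 10 m/s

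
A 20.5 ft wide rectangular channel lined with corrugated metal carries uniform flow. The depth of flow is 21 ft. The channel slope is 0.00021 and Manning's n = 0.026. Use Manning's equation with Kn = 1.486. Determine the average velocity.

V = 3 ft/s

Flow area A = b·y = 20.5 × 21 = 430.5 ft². Wetted perimeter P = b + 2y = 20.5 + 2×21 = 62.5 ft.
Hydraulic radius R = A/P = 430.5/62.5 = 6.888 ft.
From Manning's equation, V = (1.486/n) R^(2/3) S^(1/2) = (1.486/0.026) × 6.888^(2/3) × 0.00021^(1/2) = 3 ft/s.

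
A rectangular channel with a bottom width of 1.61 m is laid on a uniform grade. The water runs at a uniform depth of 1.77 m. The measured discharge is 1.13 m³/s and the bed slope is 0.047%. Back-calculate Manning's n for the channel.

Flow area A = b·y = 1.61 × 1.77 = 2.85 m². Wetted perimeter P = b + 2y = 1.61 + 2×1.77 = 5.15 m.
Hydraulic radius R = A/P = 2.85/5.15 = 0.5533 m.
Rearranging Manning's equation: n = (1/Q) A R^(2/3) S^(1/2) = (1/1.13) × 2.85 × 0.5533^(2/3) × √0.00047 = 0.0368.

n = 0.0368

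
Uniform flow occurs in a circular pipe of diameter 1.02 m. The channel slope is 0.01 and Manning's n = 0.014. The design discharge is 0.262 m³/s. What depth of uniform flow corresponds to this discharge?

Manning's equation rearranged: A R^(2/3) = nQ / (1·√S) = 0.014 × 0.262 / (√0.01) = 0.03668.
At y = 0.283 m: A R^(2/3) = 0.05527 — high.
At y = 0.184 m: A R^(2/3) = 0.02333 — low.
At y = 0.23 m: A R^(2/3) = 0.03664 — close enough.

y_n = 0.23 m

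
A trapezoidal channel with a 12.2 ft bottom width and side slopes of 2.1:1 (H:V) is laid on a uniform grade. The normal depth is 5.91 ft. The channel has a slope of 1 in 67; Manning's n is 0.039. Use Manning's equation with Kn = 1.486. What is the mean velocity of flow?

V = 11.1 ft/s

With bottom width b = 12.2 ft and side slope z = 2.1: A = (b + zy)y = (12.2 + 2.1×5.91)×5.91 = 145.5 ft²; P = b + 2y√(1+z²) = 12.2 + 2×5.91×2.326 = 39.69 ft.
Hydraulic radius R = A/P = 145.5/39.69 = 3.664 ft.
From Manning's equation, V = (1.486/n) R^(2/3) S^(1/2) = (1.486/0.039) × 3.664^(2/3) × 0.01493^(1/2) = 11.1 ft/s.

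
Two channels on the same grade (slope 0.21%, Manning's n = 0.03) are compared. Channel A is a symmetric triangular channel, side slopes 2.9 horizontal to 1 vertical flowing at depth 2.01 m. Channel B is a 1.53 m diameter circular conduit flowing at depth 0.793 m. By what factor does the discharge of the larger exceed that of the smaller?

22

Channel A: For a triangular section with side slope z = 2.9: A = zy² = 2.9×2.01² = 11.72 m²; P = 2y√(1+z²) = 2×2.01×3.068 = 12.33 m. Hydraulic radius R = A/P = 11.72/12.33 = 0.9501 m. Q_A = (1/0.03)·11.72·0.9501^(2/3)·√0.0021 = 17.3 m³/s.
Channel B: For a circular section of diameter D = 1.53 m at depth y = 0.793 m, the central angle is θ = 2 arccos(1 − 2y/D) = 3.215 rad. Then A = (D²/8)(θ − sin θ) = 0.9621 m² and P = Dθ/2 = 2.459 m. Hydraulic radius R = A/P = 0.9621/2.459 = 0.3912 m. Q_B = (1/0.03)·0.9621·0.3912^(2/3)·√0.0021 = 0.7861 m³/s.
The larger discharge is 17.3 m³/s and the smaller is 0.7861 m³/s; the ratio is 22.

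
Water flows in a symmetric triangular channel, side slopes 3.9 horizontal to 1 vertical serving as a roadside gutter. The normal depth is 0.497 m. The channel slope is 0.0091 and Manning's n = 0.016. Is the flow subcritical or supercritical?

supercritical

For a triangular section with side slope z = 3.9: A = zy² = 3.9×0.497² = 0.9633 m²; P = 2y√(1+z²) = 2×0.497×4.026 = 4.002 m.
Hydraulic radius R = A/P = 0.9633/4.002 = 0.2407 m.
V = (1/n) R^(2/3) √S = (1/0.016) × 0.2407^(2/3) × √0.0091 = 2.307 m/s. Hydraulic depth D_h = A/T = 0.9633/3.877 = 0.2485 m.
Froude number Fr = V/√(g·D_h) = 2.307/√(9.81×0.2485) = 1.48, which is greater than 1, so the flow is supercritical.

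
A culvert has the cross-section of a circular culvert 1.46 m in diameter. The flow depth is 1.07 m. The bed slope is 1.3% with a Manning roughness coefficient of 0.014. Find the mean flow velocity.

V = 4.7 m/s

For a circular section of diameter D = 1.46 m at depth y = 1.07 m, the central angle is θ = 2 arccos(1 − 2y/D) = 4.111 rad. Then A = (D²/8)(θ − sin θ) = 1.315 m² and P = Dθ/2 = 3.001 m.
Hydraulic radius R = A/P = 1.315/3.001 = 0.4382 m.
From Manning's equation, V = (1/n) R^(2/3) S^(1/2) = (1/0.014) × 0.4382^(2/3) × 0.013^(1/2) = 4.7 m/s.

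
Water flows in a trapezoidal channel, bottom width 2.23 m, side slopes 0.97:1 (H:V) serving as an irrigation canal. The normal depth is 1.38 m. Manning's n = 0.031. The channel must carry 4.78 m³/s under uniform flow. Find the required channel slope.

With bottom width b = 2.23 m and side slope z = 0.97: A = (b + zy)y = (2.23 + 0.97×1.38)×1.38 = 4.925 m²; P = b + 2y√(1+z²) = 2.23 + 2×1.38×1.393 = 6.075 m.
Hydraulic radius R = A/P = 4.925/6.075 = 0.8106 m.
From Manning's equation, S = [nQ / (1 A R^(2/3))]² = [0.031 × 4.78 / (1 × 4.925 × 0.8106^(2/3))]² = 0.0012.

S = 0.0012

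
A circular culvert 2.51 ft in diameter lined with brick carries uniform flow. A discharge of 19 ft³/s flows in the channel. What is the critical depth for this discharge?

At critical depth, Q² T / (g A³) = 1, i.e. A³/T = Q²/g = 19²/32.2 = 11.21.
At y = 1.83 ft: A³/T = 25.88 — over.
At y = 1.13 ft: A³/T = 4.04 — short.
At y = 1.48 ft: A³/T = 11.33 — ≈ 11.21.

y_c = 1.48 ft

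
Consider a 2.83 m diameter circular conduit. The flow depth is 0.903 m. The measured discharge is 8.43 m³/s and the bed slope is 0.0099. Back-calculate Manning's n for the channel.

For a circular section of diameter D = 2.83 m at depth y = 0.903 m, the central angle is θ = 2 arccos(1 − 2y/D) = 2.401 rad. Then A = (D²/8)(θ − sin θ) = 1.728 m² and P = Dθ/2 = 3.398 m.
Hydraulic radius R = A/P = 1.728/3.398 = 0.5087 m.
Rearranging Manning's equation: n = (1/Q) A R^(2/3) S^(1/2) = (1/8.43) × 1.728 × 0.5087^(2/3) × √0.0099 = 0.013.

n = 0.013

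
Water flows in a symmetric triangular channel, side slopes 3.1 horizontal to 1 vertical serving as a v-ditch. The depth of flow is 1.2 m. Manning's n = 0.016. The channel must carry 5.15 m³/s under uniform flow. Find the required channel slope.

S = 0.000719

For a triangular section with side slope z = 3.1: A = zy² = 3.1×1.2² = 4.464 m²; P = 2y√(1+z²) = 2×1.2×3.257 = 7.818 m.
Hydraulic radius R = A/P = 4.464/7.818 = 0.571 m.
From Manning's equation, S = [nQ / (1 A R^(2/3))]² = [0.016 × 5.15 / (1 × 4.464 × 0.571^(2/3))]² = 0.000719.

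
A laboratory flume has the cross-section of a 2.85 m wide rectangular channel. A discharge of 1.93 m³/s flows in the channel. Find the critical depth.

y_c = 0.36 m

For a rectangular channel, critical depth y_c = (q²/g)^(1/3) where q = Q/b = 1.93/2.85 = 0.6772 m²/s.
So y_c = (0.6772²/9.81)^(1/3) = 0.36 m.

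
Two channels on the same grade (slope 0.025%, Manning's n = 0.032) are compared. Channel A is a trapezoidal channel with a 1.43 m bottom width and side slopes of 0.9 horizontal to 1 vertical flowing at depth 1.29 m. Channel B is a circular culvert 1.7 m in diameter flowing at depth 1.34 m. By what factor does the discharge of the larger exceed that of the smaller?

2.1

Channel A: With bottom width b = 1.43 m and side slope z = 0.9: A = (b + zy)y = (1.43 + 0.9×1.29)×1.29 = 3.342 m²; P = b + 2y√(1+z²) = 1.43 + 2×1.29×1.345 = 4.901 m. Hydraulic radius R = A/P = 3.342/4.901 = 0.682 m. Q_A = (1/0.032)·3.342·0.682^(2/3)·√0.00025 = 1.28 m³/s.
Channel B: For a circular section of diameter D = 1.7 m at depth y = 1.34 m, the central angle is θ = 2 arccos(1 − 2y/D) = 4.37 rad. Then A = (D²/8)(θ − sin θ) = 1.919 m² and P = Dθ/2 = 3.715 m. Hydraulic radius R = A/P = 1.919/3.715 = 0.5166 m. Q_B = (1/0.032)·1.919·0.5166^(2/3)·√0.00025 = 0.6105 m³/s.
The larger discharge is 1.28 m³/s and the smaller is 0.6105 m³/s; the ratio is 2.1.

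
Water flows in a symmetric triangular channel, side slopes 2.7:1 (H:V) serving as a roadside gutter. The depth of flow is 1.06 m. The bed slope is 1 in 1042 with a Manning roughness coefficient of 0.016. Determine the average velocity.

For a triangular section with side slope z = 2.7: A = zy² = 2.7×1.06² = 3.034 m²; P = 2y√(1+z²) = 2×1.06×2.879 = 6.104 m.
Hydraulic radius R = A/P = 3.034/6.104 = 0.497 m.
From Manning's equation, V = (1/n) R^(2/3) S^(1/2) = (1/0.016) × 0.497^(2/3) × 0.0009597^(1/2) = 1.21 m/s.

V = 1.21 m/s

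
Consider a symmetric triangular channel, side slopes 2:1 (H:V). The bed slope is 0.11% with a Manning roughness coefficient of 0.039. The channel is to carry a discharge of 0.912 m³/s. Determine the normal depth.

y_n = 0.968 m

Manning's equation rearranged: A R^(2/3) = nQ / (1·√S) = 0.039 × 0.912 / (√0.0011) = 1.072.
Trying y = 0.75 m: A R^(2/3) = 0.5431 — short.
Trying y = 1.16 m: A R^(2/3) = 1.738 — over.
Trying y = 0.968 m: A R^(2/3) = 1.072 — ≈ 1.072.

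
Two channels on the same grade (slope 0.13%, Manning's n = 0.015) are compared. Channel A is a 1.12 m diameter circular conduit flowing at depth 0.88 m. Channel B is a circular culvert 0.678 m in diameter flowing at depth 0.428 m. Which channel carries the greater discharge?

channel A

Channel A: For a circular section of diameter D = 1.12 m at depth y = 0.88 m, the central angle is θ = 2 arccos(1 − 2y/D) = 4.358 rad. Then A = (D²/8)(θ − sin θ) = 0.8304 m² and P = Dθ/2 = 2.441 m. Hydraulic radius R = A/P = 0.8304/2.441 = 0.3403 m. Q_A = (1/0.015)·0.8304·0.3403^(2/3)·√0.0013 = 0.9728 m³/s.
Channel B: For a circular section of diameter D = 0.678 m at depth y = 0.428 m, the central angle is θ = 2 arccos(1 − 2y/D) = 3.673 rad. Then A = (D²/8)(θ − sin θ) = 0.2402 m² and P = Dθ/2 = 1.245 m. Hydraulic radius R = A/P = 0.2402/1.245 = 0.1929 m. Q_B = (1/0.015)·0.2402·0.1929^(2/3)·√0.0013 = 0.1927 m³/s.
Q_A = 0.9728 m³/s vs Q_B = 0.1927 m³/s, so channel A carries more.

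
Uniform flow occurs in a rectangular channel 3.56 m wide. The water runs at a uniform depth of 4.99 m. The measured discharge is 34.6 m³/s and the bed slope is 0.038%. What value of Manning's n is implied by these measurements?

Flow area A = b·y = 3.56 × 4.99 = 17.76 m². Wetted perimeter P = b + 2y = 3.56 + 2×4.99 = 13.54 m.
Hydraulic radius R = A/P = 17.76/13.54 = 1.312 m.
Rearranging Manning's equation: n = (1/Q) A R^(2/3) S^(1/2) = (1/34.6) × 17.76 × 1.312^(2/3) × √0.00038 = 0.012.

n = 0.012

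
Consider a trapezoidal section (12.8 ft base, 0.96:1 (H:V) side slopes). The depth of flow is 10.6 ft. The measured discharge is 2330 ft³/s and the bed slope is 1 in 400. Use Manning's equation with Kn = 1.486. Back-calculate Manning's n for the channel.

n = 0.025

With bottom width b = 12.8 ft and side slope z = 0.96: A = (b + zy)y = (12.8 + 0.96×10.6)×10.6 = 243.5 ft²; P = b + 2y√(1+z²) = 12.8 + 2×10.6×1.386 = 42.19 ft.
Hydraulic radius R = A/P = 243.5/42.19 = 5.773 ft.
Rearranging Manning's equation: n = (1.486/Q) A R^(2/3) S^(1/2) = (1.486/2330) × 243.5 × 5.773^(2/3) × √0.0025 = 0.025.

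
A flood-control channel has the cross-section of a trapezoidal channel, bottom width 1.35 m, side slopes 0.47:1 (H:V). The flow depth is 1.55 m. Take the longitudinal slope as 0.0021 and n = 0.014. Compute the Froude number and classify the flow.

subcritical

With bottom width b = 1.35 m and side slope z = 0.47: A = (b + zy)y = (1.35 + 0.47×1.55)×1.55 = 3.222 m²; P = b + 2y√(1+z²) = 1.35 + 2×1.55×1.105 = 4.775 m.
Hydraulic radius R = A/P = 3.222/4.775 = 0.6747 m.
V = (1/n) R^(2/3) √S = (1/0.014) × 0.6747^(2/3) × √0.0021 = 2.518 m/s. Hydraulic depth D_h = A/T = 3.222/2.807 = 1.148 m.
Froude number Fr = V/√(g·D_h) = 2.518/√(9.81×1.148) = 0.75, which is less than 1, so the flow is subcritical.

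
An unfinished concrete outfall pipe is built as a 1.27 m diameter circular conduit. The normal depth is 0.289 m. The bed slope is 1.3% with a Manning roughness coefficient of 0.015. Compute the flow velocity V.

V = 2.35 m/s

For a circular section of diameter D = 1.27 m at depth y = 0.289 m, the central angle is θ = 2 arccos(1 − 2y/D) = 1.989 rad. Then A = (D²/8)(θ − sin θ) = 0.2168 m² and P = Dθ/2 = 1.263 m.
Hydraulic radius R = A/P = 0.2168/1.263 = 0.1716 m.
From Manning's equation, V = (1/n) R^(2/3) S^(1/2) = (1/0.015) × 0.1716^(2/3) × 0.013^(1/2) = 2.35 m/s.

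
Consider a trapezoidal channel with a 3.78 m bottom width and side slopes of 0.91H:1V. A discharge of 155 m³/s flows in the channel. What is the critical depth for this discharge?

y_c = 4.04 m

At critical depth, Q² T / (g A³) = 1, i.e. A³/T = Q²/g = 155²/9.81 = 2449.
Trying y = 2.97 m: A³/T = 777 — too small.
Trying y = 4.72 m: A³/T = 4476 — too large.
Trying y = 4.04 m: A³/T = 2455 — close enough.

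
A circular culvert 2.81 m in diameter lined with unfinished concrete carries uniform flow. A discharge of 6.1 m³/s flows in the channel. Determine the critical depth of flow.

y_c = 1.07 m

At critical depth, Q² T / (g A³) = 1, i.e. A³/T = Q²/g = 6.1²/9.81 = 3.793.
Trying y = 0.921 m: A³/T = 2.095 — short.
Trying y = 1.25 m: A³/T = 6.786 — over.
Trying y = 1.07 m: A³/T = 3.736 — matches.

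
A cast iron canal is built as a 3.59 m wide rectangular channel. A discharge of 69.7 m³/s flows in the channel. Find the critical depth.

y_c = 3.37 m

For a rectangular channel, critical depth y_c = (q²/g)^(1/3) where q = Q/b = 69.7/3.59 = 19.42 m²/s.
So y_c = (19.42²/9.81)^(1/3) = 3.37 m.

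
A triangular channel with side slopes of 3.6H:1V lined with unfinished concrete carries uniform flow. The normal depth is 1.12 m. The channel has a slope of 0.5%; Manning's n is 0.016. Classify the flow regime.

supercritical

For a triangular section with side slope z = 3.6: A = zy² = 3.6×1.12² = 4.516 m²; P = 2y√(1+z²) = 2×1.12×3.736 = 8.369 m.
Hydraulic radius R = A/P = 4.516/8.369 = 0.5396 m.
V = (1/n) R^(2/3) √S = (1/0.016) × 0.5396^(2/3) × √0.005 = 2.929 m/s. Hydraulic depth D_h = A/T = 4.516/8.064 = 0.56 m.
Froude number Fr = V/√(g·D_h) = 2.929/√(9.81×0.56) = 1.25, which is greater than 1, so the flow is supercritical.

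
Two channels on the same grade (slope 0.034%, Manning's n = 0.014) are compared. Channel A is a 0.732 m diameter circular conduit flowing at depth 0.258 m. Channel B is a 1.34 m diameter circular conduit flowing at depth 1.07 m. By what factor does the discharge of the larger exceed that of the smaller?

Channel A: For a circular section of diameter D = 0.732 m at depth y = 0.258 m, the central angle is θ = 2 arccos(1 − 2y/D) = 2.543 rad. Then A = (D²/8)(θ − sin θ) = 0.1325 m² and P = Dθ/2 = 0.9306 m. Hydraulic radius R = A/P = 0.1325/0.9306 = 0.1424 m. Q_A = (1/0.014)·0.1325·0.1424^(2/3)·√0.00034 = 0.0476 m³/s.
Channel B: For a circular section of diameter D = 1.34 m at depth y = 1.07 m, the central angle is θ = 2 arccos(1 − 2y/D) = 4.421 rad. Then A = (D²/8)(θ − sin θ) = 1.207 m² and P = Dθ/2 = 2.962 m. Hydraulic radius R = A/P = 1.207/2.962 = 0.4076 m. Q_B = (1/0.014)·1.207·0.4076^(2/3)·√0.00034 = 0.8741 m³/s.
The larger discharge is 0.8741 m³/s and the smaller is 0.0476 m³/s; the ratio is 18.4.

18.4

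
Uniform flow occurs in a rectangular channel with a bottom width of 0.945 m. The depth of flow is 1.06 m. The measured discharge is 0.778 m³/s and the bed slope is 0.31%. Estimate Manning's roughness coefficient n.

Flow area A = b·y = 0.945 × 1.06 = 1.002 m². Wetted perimeter P = b + 2y = 0.945 + 2×1.06 = 3.065 m.
Hydraulic radius R = A/P = 1.002/3.065 = 0.3268 m.
Rearranging Manning's equation: n = (1/Q) A R^(2/3) S^(1/2) = (1/0.778) × 1.002 × 0.3268^(2/3) × √0.0031 = 0.034.

n = 0.034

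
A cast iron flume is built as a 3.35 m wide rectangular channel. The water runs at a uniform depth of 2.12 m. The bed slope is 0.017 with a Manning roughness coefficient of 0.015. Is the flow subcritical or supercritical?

supercritical

Flow area A = b·y = 3.35 × 2.12 = 7.102 m². Wetted perimeter P = b + 2y = 3.35 + 2×2.12 = 7.59 m.
Hydraulic radius R = A/P = 7.102/7.59 = 0.9357 m.
V = (1/n) R^(2/3) √S = (1/0.015) × 0.9357^(2/3) × √0.017 = 8.316 m/s. Hydraulic depth D_h = A/T = 7.102/3.35 = 2.12 m.
Froude number Fr = V/√(g·D_h) = 8.316/√(9.81×2.12) = 1.82, which is greater than 1, so the flow is supercritical.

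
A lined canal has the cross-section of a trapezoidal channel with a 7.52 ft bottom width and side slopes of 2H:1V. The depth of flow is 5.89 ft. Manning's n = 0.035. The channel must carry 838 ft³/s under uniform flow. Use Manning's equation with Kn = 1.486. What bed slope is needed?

S = 0.006

With bottom width b = 7.52 ft and side slope z = 2: A = (b + zy)y = (7.52 + 2×5.89)×5.89 = 113.7 ft²; P = b + 2y√(1+z²) = 7.52 + 2×5.89×2.236 = 33.86 ft.
Hydraulic radius R = A/P = 113.7/33.86 = 3.357 ft.
From Manning's equation, S = [nQ / (1.486 A R^(2/3))]² = [0.035 × 838 / (1.486 × 113.7 × 3.357^(2/3))]² = 0.006.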